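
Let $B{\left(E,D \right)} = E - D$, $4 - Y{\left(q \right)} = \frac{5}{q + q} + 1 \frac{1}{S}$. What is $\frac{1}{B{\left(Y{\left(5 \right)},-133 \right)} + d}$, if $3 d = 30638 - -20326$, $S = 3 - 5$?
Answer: $\frac{1}{17125} \approx 5.8394 \cdot 10^{-5}$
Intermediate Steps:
$S = -2$
$Y{\left(q \right)} = \frac{9}{2} - \frac{5}{2 q}$ ($Y{\left(q \right)} = 4 - \left(\frac{5}{q + q} + 1 \frac{1}{-2}\right) = 4 - \left(\frac{5}{2 q} + 1 \left(- \frac{1}{2}\right)\right) = 4 - \left(5 \frac{1}{2 q} - \frac{1}{2}\right) = 4 - \left(\frac{5}{2 q} - \frac{1}{2}\right) = 4 - \left(- \frac{1}{2} + \frac{5}{2 q}\right) = 4 + \left(\frac{1}{2} - \frac{5}{2 q}\right) = \frac{9}{2} - \frac{5}{2 q}$)
$d = 16988$ ($d = \frac{30638 - -20326}{3} = \frac{30638 + 20326}{3} = \frac{1}{3} \cdot 50964 = 16988$)
$\frac{1}{B{\left(Y{\left(5 \right)},-133 \right)} + d} = \frac{1}{\left(\frac{-5 + 9 \cdot 5}{2 \cdot 5} - -133\right) + 16988} = \frac{1}{\left(\frac{1}{2} \cdot \frac{1}{5} \left(-5 + 45\right) + 133\right) + 16988} = \frac{1}{\left(\frac{1}{2} \cdot \frac{1}{5} \cdot 40 + 133\right) + 16988} = \frac{1}{\left(4 + 133\right) + 16988} = \frac{1}{137 + 16988} = \frac{1}{17125}$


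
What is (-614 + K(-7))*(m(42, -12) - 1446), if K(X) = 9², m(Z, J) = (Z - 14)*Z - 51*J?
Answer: -182286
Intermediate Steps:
m(Z, J) = -51*J + Z*(-14 + Z) (m(Z, J) = (-14 + Z)*Z - 51*J = Z*(-14 + Z) - 51*J = -51*J + Z*(-14 + Z))
K(X) = 81
(-614 + K(-7))*(m(42, -12) - 1446) = (-614 + 81)*((42² - 51*(-12) - 14*42) - 1446) = -533*((1764 + 612 - 588) - 1446) = -533*(1788 - 1446) = -533*342 = -182286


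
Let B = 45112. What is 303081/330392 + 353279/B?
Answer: 4074785795/465770122 ≈ 8.7485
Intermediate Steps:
303081/330392 + 353279/B = 303081/330392 + 353279/45112 = 4074785795/465770122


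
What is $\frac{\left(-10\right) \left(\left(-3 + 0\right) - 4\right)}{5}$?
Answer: $14$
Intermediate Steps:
$\frac{\left(-10\right) \left(\left(-3 + 0\right) - 4\right)}{5} = - 10 \left(-3 - 4\right) \frac{1}{5} = \left(-10\right) \left(-7\right) \frac{1}{5} = 70 \cdot \frac{1}{5} = 14$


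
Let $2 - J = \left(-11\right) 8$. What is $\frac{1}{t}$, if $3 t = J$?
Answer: $\frac{1}{30} \approx 0.033333$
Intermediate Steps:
$J = 90$ ($J = 2 - \left(-11\right) 8 = 2 - -88 = 2 + 88 = 90$)
$t = 30$ ($t = \frac{1}{3} \cdot 90 = 30$)
$\frac{1}{t} = \frac{1}{30}$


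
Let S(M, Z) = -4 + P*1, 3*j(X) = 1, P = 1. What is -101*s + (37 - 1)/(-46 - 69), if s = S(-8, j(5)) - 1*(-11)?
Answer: -92956/115 ≈ -808.31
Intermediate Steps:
j(X) = ⅓ (j(X) = (⅓)*1 = ⅓)
S(M, Z) = -3 (S(M, Z) = -4 + 1*1 = -4 + 1 = -3)
s = 8 (s = -3 - 1*(-11) = -3 + 11 = 8)
-101*s + (37 - 1)/(-46 - 69) = -101*8 + (37 - 1)/(-46 - 69) = -808 + 36/(-115) = -808 + 36*(-1/115) = -808 - 36/115 = -92956/115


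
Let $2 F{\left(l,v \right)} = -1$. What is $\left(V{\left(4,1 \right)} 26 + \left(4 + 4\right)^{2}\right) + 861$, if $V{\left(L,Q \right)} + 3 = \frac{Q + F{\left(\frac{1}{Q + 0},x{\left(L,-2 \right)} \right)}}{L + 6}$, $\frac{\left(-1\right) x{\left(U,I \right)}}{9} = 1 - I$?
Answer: $\frac{8483}{10} \approx 848.3$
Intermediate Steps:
$x{\left(U,I \right)} = -9 + 9 I$ ($x{\left(U,I \right)} = - 9 \left(1 - I\right) = -9 + 9 I$)
$F{\left(l,v \right)} = - \frac{1}{2}$ ($F{\left(l,v \right)} = \frac{1}{2} \left(-1\right) = - \frac{1}{2}$)
$V{\left(L,Q \right)} = -3 + \frac{- \frac{1}{2} + Q}{6 + L}$ ($V{\left(L,Q \right)} = -3 + \frac{Q - \frac{1}{2}}{L + 6} = -3 + \frac{- \frac{1}{2} + Q}{6 + L}$)
$\left(V{\left(4,1 \right)} 26 + \left(4 + 4\right)^{2}\right) + 861 = \left(\frac{- \frac{37}{2} + 1 - 12}{6 + 4} \cdot 26 + \left(4 + 4\right)^{2}\right) + 861 = \left(\frac{- \frac{37}{2} + 1 - 12}{10} \cdot 26 + 8^{2}\right) + 861 = \left(\frac{1}{10} \left(- \frac{59}{2}\right) 26 + 64\right) + 861 = \left(\left(- \frac{59}{20}\right) 26 + 64\right) + 861 = \left(- \frac{767}{10} + 64\right) + 861 = - \frac{127}{10} + 861 = \frac{8483}{10}$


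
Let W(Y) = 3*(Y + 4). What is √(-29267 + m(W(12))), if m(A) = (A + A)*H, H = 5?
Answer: I*√28787 ≈ 169.67*I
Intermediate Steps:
W(Y) = 12 + 3*Y (W(Y) = 3*(4 + Y) = 12 + 3*Y)
m(A) = 10*A (m(A) = (A + A)*5 = (2*A)*5 = 10*A)
√(-29267 + m(W(12))) = √(-29267 + 10*(12 + 3*12)) = √(-29267 + 10*(12 + 36)) = √(-29267 + 10*48) = √(-29267 + 480) = √(-28787) = I*√28787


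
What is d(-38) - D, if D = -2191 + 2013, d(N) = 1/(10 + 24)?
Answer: 6053/34 ≈ 178.03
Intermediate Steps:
d(N) = 1/34
D = -178
d(-38) - D = 1/34 - 1*(-178) = 1/34 + 178 = 6053/34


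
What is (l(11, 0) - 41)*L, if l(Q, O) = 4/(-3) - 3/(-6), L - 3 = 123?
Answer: -5271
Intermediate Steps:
L = 126 (L = 3 + 123 = 126)
l(Q, O) = -⅚ (l(Q, O) = 4*(-⅓) - 3*(-⅙) = -4/3 + ½ = -⅚)
(l(11, 0) - 41)*L = (-⅚ - 41)*126 = -251/6*126 = -5271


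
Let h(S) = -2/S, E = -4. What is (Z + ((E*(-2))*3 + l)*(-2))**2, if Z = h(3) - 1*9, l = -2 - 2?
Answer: 22201/9 ≈ 2466.8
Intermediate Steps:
l = -4
Z = -29/3 (Z = -2/3 - 1*9 = -2*1/3 - 9 = -2/3 - 9 = -29/3 ≈ -9.6667)
(Z + ((E*(-2))*3 + l)*(-2))**2 = (-29/3 + (-4*(-2)*3 - 4)*(-2))**2 = (-29/3 + (8*3 - 4)*(-2))**2 = (-29/3 + (24 - 4)*(-2))**2 = (-29/3 + 20*(-2))**2 = (-29/3 - 40)**2 = (-149/3)**2 = 22201/9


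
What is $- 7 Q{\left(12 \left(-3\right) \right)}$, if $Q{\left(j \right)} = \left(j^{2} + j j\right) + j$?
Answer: $-17892$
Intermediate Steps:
$Q{\left(j \right)} = j + 2 j^{2}$ ($Q{\left(j \right)} = \left(j^{2} + j^{2}\right) + j = 2 j^{2} + j = j + 2 j^{2}$)
$- 7 Q{\left(12 \left(-3\right) \right)} = - 7 \cdot 12 \left(-3\right) \left(1 + 2 \cdot 12 \left(-3\right)\right) = - 7 \left(- 36 \left(1 + 2 \left(-36\right)\right)\right) = - 7 \left(- 36 \left(1 - 72\right)\right) = - 7 \left(\left(-36\right) \left(-71\right)\right) = \left(-7\right) 2556 = -17892$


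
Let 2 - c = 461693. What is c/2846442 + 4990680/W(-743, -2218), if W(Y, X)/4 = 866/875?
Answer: 517915392341349/410836462 ≈ 1.2606e+6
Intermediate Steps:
c = -461691 (c = 2 - 1*461693 = 2 - 461693 = -461691)
W(Y, X) = 3464/875 (W(Y, X) = 4*(866/875) = 3464/875)
c/2846442 + 4990680/W(-743, -2218) = -461691/2846442 + 4990680/(3464/875) = -461691*1/2846442 + 4990680*(875/3464) = -153897/948814 + 545855625/433 = 517915392341349/410836462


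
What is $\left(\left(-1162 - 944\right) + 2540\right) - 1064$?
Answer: $-630$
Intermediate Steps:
$\left(\left(-1162 - 944\right) + 2540\right) - 1064 = \left(-2106 + 2540\right) - 1064 = 434 - 1064 = -630$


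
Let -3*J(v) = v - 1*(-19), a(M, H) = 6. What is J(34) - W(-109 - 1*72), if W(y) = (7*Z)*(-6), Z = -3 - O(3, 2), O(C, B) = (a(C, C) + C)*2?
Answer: -2699/3 ≈ -899.67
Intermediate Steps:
O(C, B) = 12 + 2*C (O(C, B) = (6 + C)*2 = 12 + 2*C)
Z = -21 (Z = -3 - (12 + 2*3) = -3 - (12 + 6) = -3 - 1*18 = -3 - 18 = -21)
J(v) = -19/3 - v/3 (J(v) = -(v - 1*(-19))/3 = -(v + 19)/3 = -(19 + v)/3 = -19/3 - v/3)
W(y) = 882 (W(y) = (7*(-21))*(-6) = -147*(-6) = 882)
J(34) - W(-109 - 1*72) = (-19/3 - 1/3*34) - 1*882 = (-19/3 - 34/3) - 882 = -53/3 - 882 = -2699/3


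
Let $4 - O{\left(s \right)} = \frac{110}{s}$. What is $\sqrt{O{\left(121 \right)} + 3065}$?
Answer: $\frac{\sqrt{371239}}{11} \approx 55.39$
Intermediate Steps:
$O{\left(s \right)} = 4 - \frac{110}{s}$
$\sqrt{O{\left(121 \right)} + 3065} = \sqrt{\left(4 - \frac{110}{121}\right) + 3065} = \sqrt{\left(4 - \frac{10}{11}\right) + 3065} = \sqrt{\frac{34}{11} + 3065} = \sqrt{\frac{33749}{11}} = \frac{\sqrt{371239}}{11}$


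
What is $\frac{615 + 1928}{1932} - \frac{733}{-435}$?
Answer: $\frac{840787}{280140} \approx 3.0013$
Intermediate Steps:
$\frac{615 + 1928}{1932} - \frac{733}{-435} = 2543 \cdot \frac{1}{1932} - - \frac{733}{435} = \frac{2543}{1932} + \frac{733}{435} = \frac{840787}{280140}$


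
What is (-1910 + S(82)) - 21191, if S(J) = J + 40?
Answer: -22979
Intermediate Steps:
S(J) = 40 + J
(-1910 + S(82)) - 21191 = (-1910 + (40 + 82)) - 21191 = (-1910 + 122) - 21191 = -1788 - 21191 = -22979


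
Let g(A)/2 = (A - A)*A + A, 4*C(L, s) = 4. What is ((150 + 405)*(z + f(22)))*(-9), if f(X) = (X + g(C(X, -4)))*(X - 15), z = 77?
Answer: -1223775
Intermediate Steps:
C(L, s) = 1 (C(L, s) = (1/4)*4 = 1)
g(A) = 2*A (g(A) = 2*((A - A)*A + A) = 2*(0*A + A) = 2*(0 + A) = 2*A)
f(X) = (-15 + X)*(2 + X) (f(X) = (X + 2*1)*(X - 15) = (X + 2)*(-15 + X) = (2 + X)*(-15 + X) = (-15 + X)*(2 + X))
((150 + 405)*(z + f(22)))*(-9) = ((150 + 405)*(77 + (-30 + 22**2 - 13*22)))*(-9) = (555*(77 + (-30 + 484 - 286)))*(-9) = (555*(77 + 168))*(-9) = (555*245)*(-9) = 135975*(-9) = -1223775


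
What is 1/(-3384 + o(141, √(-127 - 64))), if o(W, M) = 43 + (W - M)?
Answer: I/(√191 - 3200*I) ≈ -0.00031249 + 1.3496e-6*I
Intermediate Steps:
o(W, M) = 43 + W - M
1/(-3384 + o(141, √(-127 - 64))) = 1/(-3384 + (43 + 141 - √(-127 - 64))) = 1/(-3384 + (43 + 141 - √(-191))) = 1/(-3384 + (43 + 141 - I*√191)) = 1/(-3384 + (184 - I*√191)) = 1/(-3200 - I*√191)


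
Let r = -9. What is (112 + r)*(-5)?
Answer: -515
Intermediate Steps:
(112 + r)*(-5) = (112 - 9)*(-5) = 103*(-5) = -515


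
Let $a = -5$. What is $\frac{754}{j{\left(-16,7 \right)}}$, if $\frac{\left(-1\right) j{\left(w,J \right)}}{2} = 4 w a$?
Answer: $- \frac{377}{320} \approx -1.1781$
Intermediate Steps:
$j{\left(w,J \right)} = 40 w$ ($j{\left(w,J \right)} = - 2 \cdot 4 w \left(-5\right) = - 2 \left(- 20 w\right) = 40 w$)
$\frac{754}{j{\left(-16,7 \right)}} = \frac{754}{40 \left(-16\right)} = \frac{754}{-640} = 754 \left(- \frac{1}{640}\right) = - \frac{377}{320}$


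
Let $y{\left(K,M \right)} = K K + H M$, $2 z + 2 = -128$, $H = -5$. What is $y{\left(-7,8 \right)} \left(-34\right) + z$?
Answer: $-371$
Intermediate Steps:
$z = -65$ ($z = -1 + \frac{1}{2} \left(-128\right) = -1 - 64 = -65$)
$y{\left(K,M \right)} = K^{2} - 5 M$ ($y{\left(K,M \right)} = K K - 5 M = K^{2} - 5 M$)
$y{\left(-7,8 \right)} \left(-34\right) + z = \left(\left(-7\right)^{2} - 40\right) \left(-34\right) - 65 = \left(49 - 40\right) \left(-34\right) - 65 = 9 \left(-34\right) - 65 = -306 - 65 = -371$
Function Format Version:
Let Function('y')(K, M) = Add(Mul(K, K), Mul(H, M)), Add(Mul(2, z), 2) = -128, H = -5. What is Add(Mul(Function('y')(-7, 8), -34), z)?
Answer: -371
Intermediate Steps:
z = -65 (z = Add(-1, Mul(Rational(1, 2), -128)) = Add(-1, -64) = -65)
Function('y')(K, M) = Add(Pow(K, 2), Mul(-5, M)) (Function('y')(K, M) = Add(Mul(K, K), Mul(-5, M)) = Add(Pow(K, 2), Mul(-5, M)))
Add(Mul(Function('y')(-7, 8), -34), z) = Add(Mul(Add(Pow(-7, 2), Mul(-5, 8)), -34), -65) = Add(Mul(Add(49, -40), -34), -65) = Add(Mul(9, -34), -65) = Add(-306, -65) = -371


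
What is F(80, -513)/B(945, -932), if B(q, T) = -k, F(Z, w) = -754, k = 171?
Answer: 754/171 ≈ 4.4094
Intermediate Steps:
B(q, T) = -171 (B(q, T) = -1*171 = -171)
F(80, -513)/B(945, -932) = -754/(-171) = -754*(-1/171) = 754/171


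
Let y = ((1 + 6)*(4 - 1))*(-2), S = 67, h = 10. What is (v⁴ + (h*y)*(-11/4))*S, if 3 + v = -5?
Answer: 351817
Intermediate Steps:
v = -8 (v = -3 - 5 = -8)
y = -42 (y = (7*3)*(-2) = 21*(-2) = -42)
(v⁴ + (h*y)*(-11/4))*S = ((-8)⁴ + (10*(-42))*(-11/4))*67 = (4096 - (-4620)/4)*67 = (4096 - 420*(-11/4))*67 = (4096 + 1155)*67 = 5251*67 = 351817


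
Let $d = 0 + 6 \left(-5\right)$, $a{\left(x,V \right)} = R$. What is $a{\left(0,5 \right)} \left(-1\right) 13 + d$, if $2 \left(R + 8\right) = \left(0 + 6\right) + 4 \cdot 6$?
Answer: $-121$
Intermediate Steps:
$R = 7$ ($R = -8 + \frac{\left(0 + 6\right) + 4 \cdot 6}{2} = -8 + \frac{6 + 24}{2} = -8 + \frac{1}{2} \cdot 30 = -8 + 15 = 7$)
$a{\left(x,V \right)} = 7$
$d = -30$ ($d = 0 - 30 = -30$)
$a{\left(0,5 \right)} \left(-1\right) 13 + d = 7 \left(-1\right) 13 - 30 = \left(-7\right) 13 - 30 = -91 - 30 = -121$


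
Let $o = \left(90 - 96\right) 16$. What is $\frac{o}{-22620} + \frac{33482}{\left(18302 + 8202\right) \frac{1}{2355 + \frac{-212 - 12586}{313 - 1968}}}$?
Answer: $\frac{24679479529607}{8268386620} \approx 2984.8$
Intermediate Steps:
$o = -96$ ($o = \left(-6\right) 16 = -96$)
$\frac{o}{-22620} + \frac{33482}{\left(18302 + 8202\right) \frac{1}{2355 + \frac{-212 - 12586}{313 - 1968}}} = - \frac{96}{-22620} + \frac{33482}{\left(18302 + 8202\right) \frac{1}{2355 + \frac{-212 - 12586}{313 - 1968}}} = \left(-96\right) \left(- \frac{1}{22620}\right) + \frac{33482}{26504 \frac{1}{2355 - \frac{12798}{-1655}}} = \frac{8}{1885} + \frac{33482}{26504 \frac{1}{2355 - - \frac{12798}{1655}}} = \frac{8}{1885} + \frac{33482}{26504 \frac{1}{2355 + \frac{12798}{1655}}} = \frac{8}{1885} + \frac{33482}{26504 \frac{1}{\frac{3910323}{1655}}} = \frac{8}{1885} + \frac{33482}{26504 \cdot \frac{1655}{3910323}} = \frac{8}{1885} + \frac{33482}{\frac{43864120}{3910323}} = \frac{8}{1885} + 33482 \cdot \frac{3910323}{43864120} = \frac{8}{1885} + \frac{65462717343}{21932060} = \frac{24679479529607}{8268386620}$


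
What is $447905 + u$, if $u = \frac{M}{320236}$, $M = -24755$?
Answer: $\frac{143435280825}{320236} \approx 4.4791 \cdot 10^{5}$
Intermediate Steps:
$u = - \frac{24755}{320236} \approx -0.077302$
$447905 + u = 447905 - \frac{24755}{320236} = \frac{143435280825}{320236}$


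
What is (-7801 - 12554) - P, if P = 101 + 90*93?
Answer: -28826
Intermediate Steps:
P = 8471 (P = 101 + 8370 = 8471)
(-7801 - 12554) - P = (-7801 - 12554) - 1*8471 = -20355 - 8471 = -28826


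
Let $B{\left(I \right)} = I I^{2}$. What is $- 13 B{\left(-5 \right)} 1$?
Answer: $1625$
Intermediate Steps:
$B{\left(I \right)} = I^{3}$
$- 13 B{\left(-5 \right)} 1 = - 13 \left(-5\right)^{3} \cdot 1 = \left(-13\right) \left(-125\right) 1 = 1625 \cdot 1 = 1625$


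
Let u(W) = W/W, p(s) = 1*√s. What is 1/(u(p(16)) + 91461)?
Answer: 1/91462 ≈ 1.0934e-5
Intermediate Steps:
p(s) = √s
u(W) = 1
1/(u(p(16)) + 91461) = 1/(1 + 91461) = 1/91462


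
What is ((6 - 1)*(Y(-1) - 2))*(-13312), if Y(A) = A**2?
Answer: 66560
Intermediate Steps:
((6 - 1)*(Y(-1) - 2))*(-13312) = ((6 - 1)*((-1)**2 - 2))*(-13312) = (5*(1 - 2))*(-13312) = (5*(-1))*(-13312) = -5*(-13312) = 66560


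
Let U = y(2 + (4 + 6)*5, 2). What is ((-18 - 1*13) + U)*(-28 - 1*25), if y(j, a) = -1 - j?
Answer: 4452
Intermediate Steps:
U = -53 (U = -1 - (2 + (4 + 6)*5) = -1 - (2 + 10*5) = -1 - (2 + 50) = -1 - 1*52 = -1 - 52 = -53)
((-18 - 1*13) + U)*(-28 - 1*25) = ((-18 - 1*13) - 53)*(-28 - 1*25) = ((-18 - 13) - 53)*(-28 - 25) = (-31 - 53)*(-53) = -84*(-53) = 4452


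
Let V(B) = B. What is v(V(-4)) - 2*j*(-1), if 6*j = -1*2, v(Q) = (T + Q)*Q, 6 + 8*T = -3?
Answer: 119/6 ≈ 19.833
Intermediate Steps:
T = -9/8 (T = -¾ + (⅛)*(-3) = -¾ - 3/8 = -9/8 ≈ -1.1250)
v(Q) = Q*(-9/8 + Q) (v(Q) = (-9/8 + Q)*Q = Q*(-9/8 + Q))
j = -⅓ (j = (-1*2)/6 = (⅙)*(-2) = -⅓ ≈ -0.33333)
v(V(-4)) - 2*j*(-1) = (⅛)*(-4)*(-9 + 8*(-4)) - 2*(-⅓)*(-1) = (⅛)*(-4)*(-9 - 32) - (-2)*(-1)/3 = (⅛)*(-4)*(-41) - 1*⅔ = 41/2 - ⅔ = 119/6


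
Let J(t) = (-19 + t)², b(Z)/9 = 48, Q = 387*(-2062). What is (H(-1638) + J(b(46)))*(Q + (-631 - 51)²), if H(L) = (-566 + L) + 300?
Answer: -56143518550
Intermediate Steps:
H(L) = -266 + L
Q = -797994
b(Z) = 432 (b(Z) = 9*48 = 432)
(H(-1638) + J(b(46)))*(Q + (-631 - 51)²) = ((-266 - 1638) + (-19 + 432)²)*(-797994 + (-631 - 51)²) = (-1904 + 413²)*(-797994 + (-682)²) = (-1904 + 170569)*(-797994 + 465124) = 168665*(-332870) = -56143518550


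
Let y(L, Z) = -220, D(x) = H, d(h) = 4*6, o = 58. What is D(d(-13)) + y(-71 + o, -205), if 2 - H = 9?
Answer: -227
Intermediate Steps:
H = -7 (H = 2 - 1*9 = 2 - 9 = -7)
d(h) = 24
D(x) = -7
D(d(-13)) + y(-71 + o, -205) = -7 - 220 = -227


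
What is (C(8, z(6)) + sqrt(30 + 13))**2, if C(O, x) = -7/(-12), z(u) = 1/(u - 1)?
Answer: 6241/144 + 7*sqrt(43)/6 ≈ 50.991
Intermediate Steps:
z(u) = 1/(-1 + u)
C(O, x) = 7/12 (C(O, x) = -7*(-1/12) = 7/12)
(C(8, z(6)) + sqrt(30 + 13))**2 = (7/12 + sqrt(30 + 13))**2 = (7/12 + sqrt(43))**2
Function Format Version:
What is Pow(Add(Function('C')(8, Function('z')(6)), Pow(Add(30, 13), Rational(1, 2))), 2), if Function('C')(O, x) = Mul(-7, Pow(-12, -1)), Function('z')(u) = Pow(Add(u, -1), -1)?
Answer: Add(Rational(6241, 144), Mul(Rational(7, 6), Pow(43, Rational(1, 2)))) ≈ 50.991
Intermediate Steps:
Function('z')(u) = Pow(Add(-1, u), -1)
Function('C')(O, x) = Rational(7, 12) (Function('C')(O, x) = Mul(-7, Rational(-1, 12)) = Rational(7, 12))
Pow(Add(Function('C')(8, Function('z')(6)), Pow(Add(30, 13), Rational(1, 2))), 2) = Pow(Add(Rational(7, 12), Pow(Add(30, 13), Rational(1, 2))), 2) = Pow(Add(Rational(7, 12), Pow(43, Rational(1, 2))), 2)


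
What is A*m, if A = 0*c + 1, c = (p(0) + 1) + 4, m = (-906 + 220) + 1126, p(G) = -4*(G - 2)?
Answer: 440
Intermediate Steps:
p(G) = 8 - 4*G (p(G) = -4*(-2 + G) = 8 - 4*G)
m = 440 (m = -686 + 1126 = 440)
c = 13 (c = ((8 - 4*0) + 1) + 4 = ((8 + 0) + 1) + 4 = (8 + 1) + 4 = 9 + 4 = 13)
A = 1 (A = 0*13 + 1 = 0 + 1 = 1)
A*m = 1*440 = 440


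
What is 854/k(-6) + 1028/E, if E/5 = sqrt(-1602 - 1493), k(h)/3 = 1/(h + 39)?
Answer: 9394 - 1028*I*sqrt(3095)/15475 ≈ 9394.0 - 3.6957*I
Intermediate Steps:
k(h) = 3/(39 + h) (k(h) = 3/(h + 39) = 3/(39 + h))
E = 5*I*sqrt(3095) (E = 5*sqrt(-1602 - 1493) = 5*sqrt(-3095) = 5*(I*sqrt(3095)) = 5*I*sqrt(3095) ≈ 278.16*I)
854/k(-6) + 1028/E = 854/((3/(39 - 6))) + 1028/((5*I*sqrt(3095))) = 854/((3/33)) + 1028*(-I*sqrt(3095)/15475) = 854/((3*(1/33))) - 1028*I*sqrt(3095)/15475 = 854/(1/11) - 1028*I*sqrt(3095)/15475 = 854*11 - 1028*I*sqrt(3095)/15475 = 9394 - 1028*I*sqrt(3095)/15475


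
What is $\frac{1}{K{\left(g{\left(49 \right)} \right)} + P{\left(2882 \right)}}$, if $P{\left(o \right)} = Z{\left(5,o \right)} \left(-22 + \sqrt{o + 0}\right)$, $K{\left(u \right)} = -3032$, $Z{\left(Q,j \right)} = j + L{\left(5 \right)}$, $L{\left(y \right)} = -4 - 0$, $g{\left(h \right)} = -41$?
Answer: $\frac{16587}{4867303646} + \frac{1439 \sqrt{2882}}{9734607292} \approx 1.1344 \cdot 10^{-5}$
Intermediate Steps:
$L{\left(y \right)} = -4$ ($L{\left(y \right)} = -4 + 0 = -4$)
$Z{\left(Q,j \right)} = -4 + j$ ($Z{\left(Q,j \right)} = j - 4 = -4 + j$)
$P{\left(o \right)} = \left(-22 + \sqrt{o}\right) \left(-4 + o\right)$ ($P{\left(o \right)} = \left(-4 + o\right) \left(-22 + \sqrt{o + 0}\right) = \left(-4 + o\right) \left(-22 + \sqrt{o}\right) = \left(-22 + \sqrt{o}\right) \left(-4 + o\right)$)
$\frac{1}{K{\left(g{\left(49 \right)} \right)} + P{\left(2882 \right)}} = \frac{1}{-3032 + \left(-22 + \sqrt{2882}\right) \left(-4 + 2882\right)} = \frac{1}{-3032 + \left(-22 + \sqrt{2882}\right) 2878} = \frac{1}{-3032 - \left(63316 - 2878 \sqrt{2882}\right)} = \frac{1}{-66348 + 2878 \sqrt{2882}}$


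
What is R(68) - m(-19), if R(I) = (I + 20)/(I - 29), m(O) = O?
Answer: 829/39 ≈ 21.256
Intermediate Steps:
R(I) = (20 + I)/(-29 + I)
R(68) - m(-19) = (20 + 68)/(-29 + 68) - 1*(-19) = 88/39 + 19 = 829/39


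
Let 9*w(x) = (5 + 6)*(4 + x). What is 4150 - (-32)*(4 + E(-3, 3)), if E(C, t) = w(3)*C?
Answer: 10370/3 ≈ 3456.7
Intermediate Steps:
w(x) = 44/9 + 11*x/9 (w(x) = ((5 + 6)*(4 + x))/9 = (11*(4 + x))/9 = (44 + 11*x)/9 = 44/9 + 11*x/9)
E(C, t) = 77*C/9 (E(C, t) = (44/9 + (11/9)*3)*C = (44/9 + 11/3)*C = 77*C/9)
4150 - (-32)*(4 + E(-3, 3)) = 4150 - (-32)*(4 + (77/9)*(-3)) = 4150 - (-32)*(4 - 77/3) = 4150 - (-32)*(-65)/3 = 4150 - 1*2080/3 = 4150 - 2080/3 = 10370/3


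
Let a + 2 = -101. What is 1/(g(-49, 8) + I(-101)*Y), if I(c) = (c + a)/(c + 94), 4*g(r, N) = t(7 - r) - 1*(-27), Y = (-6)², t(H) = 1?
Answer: 7/7393 ≈ 0.00094684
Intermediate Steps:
a = -103 (a = -2 - 101 = -103)
Y = 36
g(r, N) = 7 (g(r, N) = (1 - 1*(-27))/4 = (1 + 27)/4 = (¼)*28 = 7)
I(c) = (-103 + c)/(94 + c) (I(c) = (c - 103)/(c + 94) = (-103 + c)/(94 + c))
1/(g(-49, 8) + I(-101)*Y) = 1/(7 + ((-103 - 101)/(94 - 101))*36) = 1/(7 + (-204/(-7))*36) = 1/(7 - ⅐*(-204)*36) = 1/(7 + (204/7)*36) = 1/(7 + 7344/7) = 1/(7393/7) = 7/7393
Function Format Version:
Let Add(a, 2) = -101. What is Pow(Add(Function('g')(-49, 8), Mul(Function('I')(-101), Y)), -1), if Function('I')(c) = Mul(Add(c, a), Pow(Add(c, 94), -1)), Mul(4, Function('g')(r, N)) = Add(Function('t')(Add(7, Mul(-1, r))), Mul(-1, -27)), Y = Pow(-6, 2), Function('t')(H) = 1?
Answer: Rational(7, 7393) ≈ 0.00094684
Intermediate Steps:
a = -103 (a = Add(-2, -101) = -103)
Y = 36
Function('g')(r, N) = 7 (Function('g')(r, N) = Mul(Rational(1, 4), Add(1, Mul(-1, -27))) = Mul(Rational(1, 4), Add(1, 27)) = Mul(Rational(1, 4), 28) = 7)
Function('I')(c) = Mul(Pow(Add(94, c), -1), Add(-103, c)) (Function('I')(c) = Mul(Add(c, -103), Pow(Add(c, 94), -1)) = Mul(Add(-103, c), Pow(Add(94, c), -1)) = Mul(Pow(Add(94, c), -1), Add(-103, c)))
Pow(Add(Function('g')(-49, 8), Mul(Function('I')(-101), Y)), -1) = Pow(Add(7, Mul(Mul(Pow(Add(94, -101), -1), Add(-103, -101)), 36)), -1) = Pow(Add(7, Mul(Mul(Pow(-7, -1), -204), 36)), -1) = Pow(Add(7, Mul(Mul(Rational(-1, 7), -204), 36)), -1) = Pow(Add(7, Mul(Rational(204, 7), 36)), -1) = Pow(Add(7, Rational(7344, 7)), -1) = Pow(Rational(7393, 7), -1) = Rational(7, 7393)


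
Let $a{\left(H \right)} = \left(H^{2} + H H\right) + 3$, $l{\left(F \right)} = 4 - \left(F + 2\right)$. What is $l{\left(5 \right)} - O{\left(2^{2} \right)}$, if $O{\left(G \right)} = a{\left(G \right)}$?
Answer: $-38$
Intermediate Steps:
$l{\left(F \right)} = 2 - F$ ($l{\left(F \right)} = 4 - \left(2 + F\right) = 2 - F$)
$a{\left(H \right)} = 3 + 2 H^{2}$ ($a{\left(H \right)} = \left(H^{2} + H^{2}\right) + 3 = 2 H^{2} + 3 = 3 + 2 H^{2}$)
$O{\left(G \right)} = 3 + 2 G^{2}$
$l{\left(5 \right)} - O{\left(2^{2} \right)} = \left(2 - 5\right) - \left(3 + 2 \left(2^{2}\right)^{2}\right) = \left(2 - 5\right) - \left(3 + 2 \cdot 4^{2}\right) = -3 - \left(3 + 2 \cdot 16\right) = -3 - \left(3 + 32\right) = -3 - 35 = -38$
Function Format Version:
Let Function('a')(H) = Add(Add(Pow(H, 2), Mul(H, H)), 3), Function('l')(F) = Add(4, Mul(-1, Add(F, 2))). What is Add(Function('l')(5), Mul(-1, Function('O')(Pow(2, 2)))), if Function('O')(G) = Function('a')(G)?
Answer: -38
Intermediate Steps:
Function('l')(F) = Add(2, Mul(-1, F)) (Function('l')(F) = Add(4, Mul(-1, Add(2, F))) = Add(4, Add(-2, Mul(-1, F))) = Add(2, Mul(-1, F)))
Function('a')(H) = Add(3, Mul(2, Pow(H, 2))) (Function('a')(H) = Add(Add(Pow(H, 2), Pow(H, 2)), 3) = Add(Mul(2, Pow(H, 2)), 3) = Add(3, Mul(2, Pow(H, 2))))
Function('O')(G) = Add(3, Mul(2, Pow(G, 2)))
Add(Function('l')(5), Mul(-1, Function('O')(Pow(2, 2)))) = Add(Add(2, Mul(-1, 5)), Mul(-1, Add(3, Mul(2, Pow(Pow(2, 2), 2))))) = Add(Add(2, -5), Mul(-1, Add(3, Mul(2, Pow(4, 2))))) = Add(-3, Mul(-1, Add(3, Mul(2, 16)))) = Add(-3, Mul(-1, Add(3, 32))) = Add(-3, Mul(-1, 35)) = Add(-3, -35) = -38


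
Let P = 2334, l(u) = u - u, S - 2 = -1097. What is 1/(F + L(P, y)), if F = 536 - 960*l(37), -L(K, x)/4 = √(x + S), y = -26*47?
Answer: 67/40546 + I*√2317/81092 ≈ 0.0016524 + 0.00059359*I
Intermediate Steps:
S = -1095 (S = 2 - 1097 = -1095)
l(u) = 0
y = -1222
L(K, x) = -4*√(-1095 + x) (L(K, x) = -4*√(x - 1095) = -4*√(-1095 + x))
F = 536 (F = 536 - 960*0 = 536 + 0 = 536)
1/(F + L(P, y)) = 1/(536 - 4*√(-1095 - 1222)) = 1/(536 - 4*I*√2317)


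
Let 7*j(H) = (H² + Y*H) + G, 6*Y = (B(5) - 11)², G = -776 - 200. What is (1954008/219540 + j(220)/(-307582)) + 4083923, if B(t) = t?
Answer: 80434036507980163/19695244415 ≈ 4.0839e+6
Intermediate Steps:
G = -976
Y = 6 (Y = (5 - 11)²/6 = (⅙)*(-6)² = (⅙)*36 = 6)
j(H) = -976/7 + H²/7 + 6*H/7 (j(H) = ((H² + 6*H) - 976)/7 = (-976 + H² + 6*H)/7 = -976/7 + H²/7 + 6*H/7)
(1954008/219540 + j(220)/(-307582)) + 4083923 = (1954008/219540 + (-976/7 + (⅐)*220² + (6/7)*220)/(-307582)) + 4083923 = (1954008*(1/219540) + (-976/7 + (⅐)*48400 + 1320/7)*(-1/307582)) + 4083923 = (162834/18295 + (-976/7 + 48400/7 + 1320/7)*(-1/307582)) + 4083923 = (162834/18295 + (48744/7)*(-1/307582)) + 4083923 = (162834/18295 - 24372/1076537) + 4083923 = 174850940118/19695244415 + 4083923 = 80434036507980163/19695244415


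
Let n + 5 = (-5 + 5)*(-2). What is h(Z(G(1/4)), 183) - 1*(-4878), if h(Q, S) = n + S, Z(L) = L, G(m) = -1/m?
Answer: 5056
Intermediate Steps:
n = -5 (n = -5 + (-5 + 5)*(-2) = -5 + 0*(-2) = -5 + 0 = -5)
h(Q, S) = -5 + S
h(Z(G(1/4)), 183) - 1*(-4878) = (-5 + 183) - 1*(-4878) = 178 + 4878 = 5056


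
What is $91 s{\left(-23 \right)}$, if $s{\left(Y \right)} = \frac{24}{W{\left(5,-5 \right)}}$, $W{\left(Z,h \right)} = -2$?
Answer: $-1092$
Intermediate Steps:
$s{\left(Y \right)} = -12$ ($s{\left(Y \right)} = \frac{24}{-2} = 24 \left(- \frac{1}{2}\right) = -12$)
$91 s{\left(-23 \right)} = 91 \left(-12\right) = -1092$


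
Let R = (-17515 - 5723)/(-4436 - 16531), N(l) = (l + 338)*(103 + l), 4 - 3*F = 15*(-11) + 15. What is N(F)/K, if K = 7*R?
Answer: 1889769688/243999 ≈ 7745.0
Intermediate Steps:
F = 154/3 (F = 4/3 - (15*(-11) + 15)/3 = 4/3 - (-165 + 15)/3 = 4/3 - 1/3*(-150) = 4/3 + 50 = 154/3 ≈ 51.333)
N(l) = (103 + l)*(338 + l) (N(l) = (338 + l)*(103 + l) = (103 + l)*(338 + l))
R = 7746/6989 (R = -23238/(-20967) = -23238*(-1/20967) = 7746/6989 ≈ 1.1083)
K = 54222/6989 (K = 7*(7746/6989) = 54222/6989 ≈ 7.7582)
N(F)/K = (34814 + (154/3)**2 + 441*(154/3))/(54222/6989) = (34814 + 23716/9 + 22638)*(6989/54222) = (540784/9)*(6989/54222) = 1889769688/243999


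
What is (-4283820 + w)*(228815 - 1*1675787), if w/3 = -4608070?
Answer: 26201812385160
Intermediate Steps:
w = -13824210 (w = 3*(-4608070) = -13824210)
(-4283820 + w)*(228815 - 1*1675787) = (-4283820 - 13824210)*(228815 - 1*1675787) = -18108030*(228815 - 1675787) = -18108030*(-1446972) = 26201812385160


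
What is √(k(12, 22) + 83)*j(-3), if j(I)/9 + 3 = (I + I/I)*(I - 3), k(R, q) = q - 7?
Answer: 567*√2 ≈ 801.86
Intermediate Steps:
k(R, q) = -7 + q
j(I) = -27 + 9*(1 + I)*(-3 + I) (j(I) = -27 + 9*((I + I/I)*(I - 3)) = -27 + 9*((I + 1)*(-3 + I)) = -27 + 9*((1 + I)*(-3 + I)) = -27 + 9*(1 + I)*(-3 + I))
√(k(12, 22) + 83)*j(-3) = √((-7 + 22) + 83)*(-54 - 18*(-3) + 9*(-3)²) = √(15 + 83)*(-54 + 54 + 9*9) = √98*(-54 + 54 + 81) = (7*√2)*81 = 567*√2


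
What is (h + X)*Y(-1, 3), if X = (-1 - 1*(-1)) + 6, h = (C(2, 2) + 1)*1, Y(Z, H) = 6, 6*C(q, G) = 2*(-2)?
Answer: 38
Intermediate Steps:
C(q, G) = -⅔ (C(q, G) = (2*(-2))/6 = (⅙)*(-4) = -⅔)
h = ⅓ (h = (-⅔ + 1)*1 = (⅓)*1 = ⅓ ≈ 0.33333)
X = 6 (X = (-1 + 1) + 6 = 0 + 6 = 6)
(h + X)*Y(-1, 3) = (⅓ + 6)*6 = (19/3)*6 = 38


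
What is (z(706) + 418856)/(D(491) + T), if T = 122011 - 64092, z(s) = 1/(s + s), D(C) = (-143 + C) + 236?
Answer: 591424673/82606236 ≈ 7.1596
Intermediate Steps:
D(C) = 93 + C
z(s) = 1/(2*s)
T = 57919
(z(706) + 418856)/(D(491) + T) = ((½)/706 + 418856)/((93 + 491) + 57919) = ((½)*(1/706) + 418856)/(584 + 57919) = (1/1412 + 418856)/58503 = (591424673/1412)*(1/58503) = 591424673/82606236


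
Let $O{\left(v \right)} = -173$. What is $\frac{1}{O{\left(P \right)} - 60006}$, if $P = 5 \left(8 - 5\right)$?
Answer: $- \frac{1}{60179} \approx -1.6617 \cdot 10^{-5}$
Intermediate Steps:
$P = 15$ ($P = 5 \cdot 3 = 15$)
$\frac{1}{O{\left(P \right)} - 60006} = \frac{1}{-173 - 60006} = \frac{1}{-60179} = - \frac{1}{60179}$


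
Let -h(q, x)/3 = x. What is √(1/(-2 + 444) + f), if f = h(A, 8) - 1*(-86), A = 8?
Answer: 3*√1345890/442 ≈ 7.8742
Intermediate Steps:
h(q, x) = -3*x
f = 62 (f = -3*8 - 1*(-86) = -24 + 86 = 62)
√(1/(-2 + 444) + f) = √(1/(-2 + 444) + 62) = √(1/442 + 62) = √(27405/442) = 3*√1345890/442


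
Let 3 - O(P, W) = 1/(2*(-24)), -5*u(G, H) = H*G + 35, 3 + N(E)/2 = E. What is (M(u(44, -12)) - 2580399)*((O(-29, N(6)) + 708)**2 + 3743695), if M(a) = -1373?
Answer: -6319056025076003/576 ≈ -1.0971e+13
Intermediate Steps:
N(E) = -6 + 2*E
u(G, H) = -7 - G*H/5 (u(G, H) = -(H*G + 35)/5 = -(G*H + 35)/5 = -(35 + G*H)/5 = -7 - G*H/5)
O(P, W) = 145/48 (O(P, W) = 3 - 1/(2*(-24)) = 3 - (-1)/(2*24) = 3 - 1*(-1/48) = 3 + 1/48 = 145/48)
(M(u(44, -12)) - 2580399)*((O(-29, N(6)) + 708)**2 + 3743695) = (-1373 - 2580399)*((145/48 + 708)**2 + 3743695) = -2581772*((34129/48)**2 + 3743695) = -2581772*(1164788641/2304 + 3743695) = -2581772*9790261921/2304 = -6319056025076003/576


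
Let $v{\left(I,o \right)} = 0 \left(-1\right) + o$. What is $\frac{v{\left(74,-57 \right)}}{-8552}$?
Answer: $\frac{57}{8552} \approx 0.0066651$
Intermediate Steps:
$v{\left(I,o \right)} = o$ ($v{\left(I,o \right)} = 0 + o = o$)
$\frac{v{\left(74,-57 \right)}}{-8552} = - \frac{57}{-8552} = \left(-57\right) \left(- \frac{1}{8552}\right) = \frac{57}{8552}$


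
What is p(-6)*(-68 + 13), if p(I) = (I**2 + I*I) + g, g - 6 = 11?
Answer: -4895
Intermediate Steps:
g = 17 (g = 6 + 11 = 17)
p(I) = 17 + 2*I**2 (p(I) = (I**2 + I*I) + 17 = (I**2 + I**2) + 17 = 2*I**2 + 17 = 17 + 2*I**2)
p(-6)*(-68 + 13) = (17 + 2*(-6)**2)*(-68 + 13) = (17 + 2*36)*(-55) = (17 + 72)*(-55) = 89*(-55) = -4895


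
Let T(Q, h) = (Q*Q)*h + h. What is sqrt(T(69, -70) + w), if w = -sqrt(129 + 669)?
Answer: sqrt(-333340 - sqrt(798)) ≈ 577.38*I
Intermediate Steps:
T(Q, h) = h + h*Q**2 (T(Q, h) = Q**2*h + h = h*Q**2 + h = h + h*Q**2)
w = -sqrt(798) ≈ -28.249
sqrt(T(69, -70) + w) = sqrt(-70*(1 + 69**2) - sqrt(798)) = sqrt(-70*(1 + 4761) - sqrt(798)) = sqrt(-70*4762 - sqrt(798)) = sqrt(-333340 - sqrt(798))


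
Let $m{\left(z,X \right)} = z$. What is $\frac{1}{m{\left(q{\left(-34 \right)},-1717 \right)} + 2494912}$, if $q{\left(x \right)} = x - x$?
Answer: $\frac{1}{2494912} \approx 4.0082 \cdot 10^{-7}$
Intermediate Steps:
$q{\left(x \right)} = 0$
$\frac{1}{m{\left(q{\left(-34 \right)},-1717 \right)} + 2494912} = \frac{1}{0 + 2494912} = \frac{1}{2494912}$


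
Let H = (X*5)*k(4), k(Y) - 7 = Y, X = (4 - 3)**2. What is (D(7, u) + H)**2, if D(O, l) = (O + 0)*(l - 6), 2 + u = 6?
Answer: 1681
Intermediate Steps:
X = 1 (X = 1**2 = 1)
u = 4 (u = -2 + 6 = 4)
k(Y) = 7 + Y
H = 55 (H = (1*5)*(7 + 4) = 5*11 = 55)
D(O, l) = O*(-6 + l)
(D(7, u) + H)**2 = (7*(-6 + 4) + 55)**2 = (7*(-2) + 55)**2 = (-14 + 55)**2 = 41**2 = 1681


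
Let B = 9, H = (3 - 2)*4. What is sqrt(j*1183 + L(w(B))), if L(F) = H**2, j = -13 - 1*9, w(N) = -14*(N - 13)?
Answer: 51*I*sqrt(10) ≈ 161.28*I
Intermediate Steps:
H = 4 (H = 1*4 = 4)
w(N) = 182 - 14*N (w(N) = -14*(-13 + N) = 182 - 14*N)
j = -22 (j = -13 - 9 = -22)
L(F) = 16 (L(F) = 4**2 = 16)
sqrt(j*1183 + L(w(B))) = sqrt(-22*1183 + 16) = sqrt(-26026 + 16) = sqrt(-26010) = 51*I*sqrt(10)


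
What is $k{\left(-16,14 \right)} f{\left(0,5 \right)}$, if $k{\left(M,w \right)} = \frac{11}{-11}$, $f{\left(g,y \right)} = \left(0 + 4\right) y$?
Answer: $-20$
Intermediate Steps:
$f{\left(g,y \right)} = 4 y$
$k{\left(M,w \right)} = -1$ ($k{\left(M,w \right)} = 11 \left(- \frac{1}{11}\right) = -1$)
$k{\left(-16,14 \right)} f{\left(0,5 \right)} = - 4 \cdot 5 = \left(-1\right) 20 = -20$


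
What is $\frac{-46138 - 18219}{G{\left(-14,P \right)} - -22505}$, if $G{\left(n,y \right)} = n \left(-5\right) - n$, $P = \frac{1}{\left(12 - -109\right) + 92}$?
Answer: $- \frac{64357}{22589} \approx -2.849$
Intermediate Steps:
$P = \frac{1}{213}$ ($P = \frac{1}{\left(12 + 109\right) + 92} = \frac{1}{121 + 92} = \frac{1}{213} \approx 0.0046948$)
$G{\left(n,y \right)} = - 6 n$ ($G{\left(n,y \right)} = - 5 n - n = - 6 n$)
$\frac{-46138 - 18219}{G{\left(-14,P \right)} - -22505} = \frac{-46138 - 18219}{\left(-6\right) \left(-14\right) - -22505} = - \frac{64357}{84 + \left(-2389 + 24894\right)} = - \frac{64357}{84 + 22505} = - \frac{64357}{22589}$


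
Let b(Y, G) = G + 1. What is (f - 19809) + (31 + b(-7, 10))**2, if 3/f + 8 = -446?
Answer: -8192433/454 ≈ -18045.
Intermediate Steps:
f = -3/454 (f = 3/(-8 - 446) = 3/(-454) = 3*(-1/454) = -3/454 ≈ -0.0066079)
b(Y, G) = 1 + G
(f - 19809) + (31 + b(-7, 10))**2 = (-3/454 - 19809) + (31 + (1 + 10))**2 = -8993289/454 + (31 + 11)**2 = -8993289/454 + 42**2 = -8993289/454 + 1764 = -8192433/454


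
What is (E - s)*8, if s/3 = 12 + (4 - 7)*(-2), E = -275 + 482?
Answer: 1224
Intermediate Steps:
E = 207
s = 54 (s = 3*(12 + (4 - 7)*(-2)) = 3*(12 - 3*(-2)) = 3*(12 + 6) = 3*18 = 54)
(E - s)*8 = (207 - 1*54)*8 = (207 - 54)*8 = 153*8 = 1224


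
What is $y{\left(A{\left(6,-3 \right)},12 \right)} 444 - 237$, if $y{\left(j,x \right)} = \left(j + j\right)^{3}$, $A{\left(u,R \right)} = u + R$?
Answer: $95667$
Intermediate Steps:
$A{\left(u,R \right)} = R + u$
$y{\left(j,x \right)} = 8 j^{3}$ ($y{\left(j,x \right)} = \left(2 j\right)^{3} = 8 j^{3}$)
$y{\left(A{\left(6,-3 \right)},12 \right)} 444 - 237 = 8 \left(-3 + 6\right)^{3} \cdot 444 - 237 = 8 \cdot 3^{3} \cdot 444 - 237 = 8 \cdot 27 \cdot 444 - 237 = 216 \cdot 444 - 237 = 95904 - 237 = 95667$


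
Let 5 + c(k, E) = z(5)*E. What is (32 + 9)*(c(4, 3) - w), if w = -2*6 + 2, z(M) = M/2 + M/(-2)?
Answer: 205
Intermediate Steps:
z(M) = 0 (z(M) = M*(½) + M*(-½) = M/2 - M/2 = 0)
c(k, E) = -5 (c(k, E) = -5 + 0*E = -5 + 0 = -5)
w = -10 (w = -12 + 2 = -10)
(32 + 9)*(c(4, 3) - w) = (32 + 9)*(-5 - 1*(-10)) = 41*(-5 + 10) = 41*5 = 205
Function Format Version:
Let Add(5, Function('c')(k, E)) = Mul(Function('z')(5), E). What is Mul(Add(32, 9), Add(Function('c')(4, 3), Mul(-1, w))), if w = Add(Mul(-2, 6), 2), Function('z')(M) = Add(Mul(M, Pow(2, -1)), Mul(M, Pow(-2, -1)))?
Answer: 205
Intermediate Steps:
Function('z')(M) = 0 (Function('z')(M) = Add(Mul(M, Rational(1, 2)), Mul(M, Rational(-1, 2))) = Add(Mul(Rational(1, 2), M), Mul(Rational(-1, 2), M)) = 0)
Function('c')(k, E) = -5 (Function('c')(k, E) = Add(-5, Mul(0, E)) = Add(-5, 0) = -5)
w = -10 (w = Add(-12, 2) = -10)
Mul(Add(32, 9), Add(Function('c')(4, 3), Mul(-1, w))) = Mul(Add(32, 9), Add(-5, Mul(-1, -10))) = Mul(41, Add(-5, 10)) = Mul(41, 5) = 205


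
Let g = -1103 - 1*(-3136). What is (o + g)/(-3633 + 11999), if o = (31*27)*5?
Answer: 3109/4183 ≈ 0.74325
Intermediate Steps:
o = 4185 (o = 837*5 = 4185)
g = 2033 (g = -1103 + 3136 = 2033)
(o + g)/(-3633 + 11999) = (4185 + 2033)/(-3633 + 11999) = 6218/8366 = 6218*(1/8366) = 3109/4183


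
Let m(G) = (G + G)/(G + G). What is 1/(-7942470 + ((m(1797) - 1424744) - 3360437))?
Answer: -1/12727650 ≈ -7.8569e-8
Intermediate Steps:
m(G) = 1 (m(G) = (2*G)/((2*G)) = (2*G)*(1/(2*G)) = 1)
1/(-7942470 + ((m(1797) - 1424744) - 3360437)) = 1/(-7942470 + ((1 - 1424744) - 3360437)) = 1/(-7942470 + (-1424743 - 3360437)) = 1/(-7942470 - 4785180) = 1/(-12727650) = -1/12727650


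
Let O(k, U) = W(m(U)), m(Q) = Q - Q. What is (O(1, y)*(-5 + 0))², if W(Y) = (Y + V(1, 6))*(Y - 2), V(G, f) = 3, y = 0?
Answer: 900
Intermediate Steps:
m(Q) = 0
W(Y) = (-2 + Y)*(3 + Y) (W(Y) = (Y + 3)*(Y - 2) = (3 + Y)*(-2 + Y) = (-2 + Y)*(3 + Y))
O(k, U) = -6 (O(k, U) = -6 + 0 + 0² = -6 + 0 + 0 = -6)
(O(1, y)*(-5 + 0))² = (-6*(-5 + 0))² = (-6*(-5))² = 30² = 900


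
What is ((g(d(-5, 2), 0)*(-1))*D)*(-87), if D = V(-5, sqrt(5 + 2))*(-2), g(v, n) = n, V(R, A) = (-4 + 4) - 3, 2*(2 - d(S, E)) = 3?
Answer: 0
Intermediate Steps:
d(S, E) = 1/2 (d(S, E) = 2 - 1/2*3 = 2 - 3/2 = 1/2)
V(R, A) = -3 (V(R, A) = 0 - 3 = -3)
D = 6 (D = -3*(-2) = 6)
((g(d(-5, 2), 0)*(-1))*D)*(-87) = ((0*(-1))*6)*(-87) = (0*6)*(-87) = 0*(-87) = 0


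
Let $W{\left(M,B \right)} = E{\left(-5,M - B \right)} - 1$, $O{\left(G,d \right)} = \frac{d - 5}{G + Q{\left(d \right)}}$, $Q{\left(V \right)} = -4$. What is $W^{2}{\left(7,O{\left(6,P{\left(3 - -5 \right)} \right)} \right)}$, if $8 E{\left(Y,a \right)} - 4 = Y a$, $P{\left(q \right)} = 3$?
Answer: $\frac{121}{4} \approx 30.25$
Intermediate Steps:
$O{\left(G,d \right)} = \frac{-5 + d}{-4 + G}$ ($O{\left(G,d \right)} = \frac{d - 5}{G - 4} = \frac{-5 + d}{-4 + G}$)
$E{\left(Y,a \right)} = \frac{1}{2} + \frac{Y a}{8}$
$W{\left(M,B \right)} = - \frac{1}{2} - \frac{5 M}{8} + \frac{5 B}{8}$ ($W{\left(M,B \right)} = \left(\frac{1}{2} + \frac{1}{8} \left(-5\right) \left(M - B\right)\right) - 1 = \left(\frac{1}{2} + \left(- \frac{5 M}{8} + \frac{5 B}{8}\right)\right) - 1 = \left(\frac{1}{2} - \frac{5 M}{8} + \frac{5 B}{8}\right) - 1 = - \frac{1}{2} - \frac{5 M}{8} + \frac{5 B}{8}$)
$W^{2}{\left(7,O{\left(6,P{\left(3 - -5 \right)} \right)} \right)} = \left(- \frac{1}{2} - \frac{35}{8} + \frac{5 \frac{-5 + 3}{-4 + 6}}{8}\right)^{2} = \left(- \frac{1}{2} - \frac{35}{8} + \frac{5 \cdot \frac{1}{2} \left(-2\right)}{8}\right)^{2} = \left(- \frac{1}{2} - \frac{35}{8} + \frac{5}{8} \left(-1\right)\right)^{2} = \left(- \frac{1}{2} - \frac{35}{8} - \frac{5}{8}\right)^{2} = \left(- \frac{11}{2}\right)^{2} = \frac{121}{4}$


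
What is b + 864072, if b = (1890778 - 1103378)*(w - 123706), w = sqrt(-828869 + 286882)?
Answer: -97405240328 + 787400*I*sqrt(541987) ≈ -9.7405e+10 + 5.7968e+8*I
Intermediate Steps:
w = I*sqrt(541987) (w = sqrt(-541987) = I*sqrt(541987) ≈ 736.2*I)
b = -97406104400 + 787400*I*sqrt(541987) (b = (1890778 - 1103378)*(I*sqrt(541987) - 123706) = 787400*(-123706 + I*sqrt(541987)) = -97406104400 + 787400*I*sqrt(541987) ≈ -9.7406e+10 + 5.7968e+8*I)
b + 864072 = (-97406104400 + 787400*I*sqrt(541987)) + 864072 = -97405240328 + 787400*I*sqrt(541987)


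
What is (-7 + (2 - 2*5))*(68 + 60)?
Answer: -1920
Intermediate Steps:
(-7 + (2 - 2*5))*(68 + 60) = (-7 + (2 - 10))*128 = (-7 - 8)*128 = -15*128 = -1920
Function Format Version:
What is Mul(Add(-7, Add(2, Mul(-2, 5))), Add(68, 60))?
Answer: -1920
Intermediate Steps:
Mul(Add(-7, Add(2, Mul(-2, 5))), Add(68, 60)) = Mul(Add(-7, Add(2, -10)), 128) = Mul(Add(-7, -8), 128) = Mul(-15, 128) = -1920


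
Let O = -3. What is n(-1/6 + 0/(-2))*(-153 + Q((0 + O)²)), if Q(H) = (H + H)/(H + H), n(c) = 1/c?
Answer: 912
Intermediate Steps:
Q(H) = 1 (Q(H) = (2*H)/((2*H)) = (2*H)*(1/(2*H)) = 1)
n(-1/6 + 0/(-2))*(-153 + Q((0 + O)²)) = (-153 + 1)/(-1/6 + 0/(-2)) = -152/(-1*⅙ + 0*(-½)) = -152/(-⅙ + 0) = -152/(-⅙) = -6*(-152) = 912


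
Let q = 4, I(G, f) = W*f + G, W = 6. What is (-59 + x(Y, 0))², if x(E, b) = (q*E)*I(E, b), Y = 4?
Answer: 25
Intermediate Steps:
I(G, f) = G + 6*f (I(G, f) = 6*f + G = G + 6*f)
x(E, b) = 4*E*(E + 6*b) (x(E, b) = (4*E)*(E + 6*b) = 4*E*(E + 6*b))
(-59 + x(Y, 0))² = (-59 + 4*4*(4 + 6*0))² = (-59 + 4*4*(4 + 0))² = (-59 + 4*4*4)² = (-59 + 64)² = 5² = 25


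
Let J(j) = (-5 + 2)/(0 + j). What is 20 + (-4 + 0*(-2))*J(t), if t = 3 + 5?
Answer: 43/2 ≈ 21.500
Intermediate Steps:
t = 8
J(j) = -3/j
20 + (-4 + 0*(-2))*J(t) = 20 + (-4 + 0*(-2))*(-3/8) = 20 + (-4 + 0)*(-3*⅛) = 20 - 4*(-3/8) = 20 + 3/2 = 43/2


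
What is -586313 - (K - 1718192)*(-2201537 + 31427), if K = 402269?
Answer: -2855698247843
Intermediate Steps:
-586313 - (K - 1718192)*(-2201537 + 31427) = -586313 - (402269 - 1718192)*(-2201537 + 31427) = -586313 - (-1315923)*(-2170110) = -586313 - 1*2855697661530 = -586313 - 2855697661530 = -2855698247843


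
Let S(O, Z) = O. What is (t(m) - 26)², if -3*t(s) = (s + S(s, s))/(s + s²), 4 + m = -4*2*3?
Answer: 4426816/6561 ≈ 674.72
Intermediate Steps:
m = -28 (m = -4 - 4*2*3 = -4 - 8*3 = -4 - 24 = -28)
t(s) = -2*s/(3*(s + s²)) (t(s) = -(s + s)/(3*(s + s²)) = -2*s/(3*(s + s²)))
(t(m) - 26)² = (-2/(3 + 3*(-28)) - 26)² = (-2/(3 - 84) - 26)² = (-2/(-81) - 26)² = (-2*(-1/81) - 26)² = (2/81 - 26)² = (-2104/81)² = 4426816/6561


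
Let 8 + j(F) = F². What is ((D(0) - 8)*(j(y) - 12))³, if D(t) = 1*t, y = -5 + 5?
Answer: 4096000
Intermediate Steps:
y = 0
D(t) = t
j(F) = -8 + F²
((D(0) - 8)*(j(y) - 12))³ = ((0 - 8)*((-8 + 0²) - 12))³ = (-8*((-8 + 0) - 12))³ = (-8*(-8 - 12))³ = (-8*(-20))³ = 160³ = 4096000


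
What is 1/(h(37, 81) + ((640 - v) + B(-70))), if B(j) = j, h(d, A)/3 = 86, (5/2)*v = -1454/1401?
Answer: 7005/5803048 ≈ 0.0012071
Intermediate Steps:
v = -2908/7005 (v = 2*(-1454/1401)/5 = 2*(-1454*1/1401)/5 = (⅖)*(-1454/1401) = -2908/7005 ≈ -0.41513)
h(d, A) = 258 (h(d, A) = 3*86 = 258)
1/(h(37, 81) + ((640 - v) + B(-70))) = 1/(258 + ((640 - 1*(-2908/7005)) - 70)) = 1/(258 + ((640 + 2908/7005) - 70)) = 1/(258 + (4486108/7005 - 70)) = 1/(258 + 3995758/7005) = 1/(5803048/7005) = 7005/5803048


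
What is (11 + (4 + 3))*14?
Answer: 252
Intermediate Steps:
(11 + (4 + 3))*14 = (11 + 7)*14 = 18*14 = 252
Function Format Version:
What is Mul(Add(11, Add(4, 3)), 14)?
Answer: 252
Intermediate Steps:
Mul(Add(11, Add(4, 3)), 14) = Mul(Add(11, 7), 14) = Mul(18, 14) = 252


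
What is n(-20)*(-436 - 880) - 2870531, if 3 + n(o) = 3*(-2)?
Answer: -2858687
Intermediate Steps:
n(o) = -9 (n(o) = -3 + 3*(-2) = -3 - 6 = -9)
n(-20)*(-436 - 880) - 2870531 = -9*(-436 - 880) - 2870531 = -9*(-1316) - 2870531 = 11844 - 2870531 = -2858687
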